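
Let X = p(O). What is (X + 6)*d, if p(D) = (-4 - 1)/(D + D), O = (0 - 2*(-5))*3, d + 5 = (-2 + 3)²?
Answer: -71/3 ≈ -23.667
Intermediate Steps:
d = -4 (d = -5 + (-2 + 3)² = -5 + 1² = -5 + 1 = -4)
O = 30 (O = (0 + 10)*3 = 10*3 = 30)
p(D) = -5/(2*D) (p(D) = -5*1/(2*D) = -5/(2*D))
X = -1/12 (X = -5/2/30 = -5/2*1/30 = -1/12 ≈ -0.083333)
(X + 6)*d = (-1/12 + 6)*(-4) = (71/12)*(-4) = -71/3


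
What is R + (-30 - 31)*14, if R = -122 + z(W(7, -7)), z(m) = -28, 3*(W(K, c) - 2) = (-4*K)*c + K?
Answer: -1004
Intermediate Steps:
W(K, c) = 2 + K/3 - 4*K*c/3 (W(K, c) = 2 + ((-4*K)*c + K)/3 = 2 + (-4*K*c + K)/3 = 2 + (K - 4*K*c)/3 = 2 + (K/3 - 4*K*c/3) = 2 + K/3 - 4*K*c/3)
R = -150 (R = -122 - 28 = -150)
R + (-30 - 31)*14 = -150 + (-30 - 31)*14 = -150 - 61*14 = -150 - 854 = -1004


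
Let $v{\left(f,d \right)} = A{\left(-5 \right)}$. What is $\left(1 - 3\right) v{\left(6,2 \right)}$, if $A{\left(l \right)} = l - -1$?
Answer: $8$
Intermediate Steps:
$A{\left(l \right)} = 1 + l$ ($A{\left(l \right)} = l + 1 = 1 + l$)
$v{\left(f,d \right)} = -4$ ($v{\left(f,d \right)} = 1 - 5 = -4$)
$\left(1 - 3\right) v{\left(6,2 \right)} = \left(1 - 3\right) \left(-4\right) = \left(-2\right) \left(-4\right) = 8$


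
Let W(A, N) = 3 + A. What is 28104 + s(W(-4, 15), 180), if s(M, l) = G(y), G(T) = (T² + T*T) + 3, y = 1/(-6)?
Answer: 505927/18 ≈ 28107.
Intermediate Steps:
y = -⅙ ≈ -0.16667
G(T) = 3 + 2*T² (G(T) = (T² + T²) + 3 = 2*T² + 3 = 3 + 2*T²)
s(M, l) = 55/18 (s(M, l) = 3 + 2*(-⅙)² = 3 + 2*(1/36) = 3 + 1/18 = 55/18)
28104 + s(W(-4, 15), 180) = 28104 + 55/18 = 505927/18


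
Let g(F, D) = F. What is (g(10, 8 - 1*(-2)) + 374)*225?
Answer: 86400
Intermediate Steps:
(g(10, 8 - 1*(-2)) + 374)*225 = (10 + 374)*225 = 384*225 = 86400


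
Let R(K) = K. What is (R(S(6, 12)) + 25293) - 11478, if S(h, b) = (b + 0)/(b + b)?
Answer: 27631/2 ≈ 13816.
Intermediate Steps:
S(h, b) = ½ (S(h, b) = b/((2*b)) = b*(1/(2*b)) = ½)
(R(S(6, 12)) + 25293) - 11478 = (½ + 25293) - 11478 = 50587/2 - 11478 = 27631/2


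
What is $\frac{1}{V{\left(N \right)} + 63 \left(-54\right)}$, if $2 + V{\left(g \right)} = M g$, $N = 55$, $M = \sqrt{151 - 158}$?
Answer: $- \frac{3404}{11608391} - \frac{55 i \sqrt{7}}{11608391} \approx -0.00029324 - 1.2535 \cdot 10^{-5} i$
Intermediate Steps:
$M = i \sqrt{7}$ ($M = \sqrt{-7} = i \sqrt{7} \approx 2.6458 i$)
$V{\left(g \right)} = -2 + i g \sqrt{7}$ ($V{\left(g \right)} = -2 + i \sqrt{7} g = -2 + i g \sqrt{7}$)
$\frac{1}{V{\left(N \right)} + 63 \left(-54\right)} = \frac{1}{\left(-2 + i 55 \sqrt{7}\right) + 63 \left(-54\right)} = \frac{1}{\left(-2 + 55 i \sqrt{7}\right) - 3402} = \frac{1}{-3404 + 55 i \sqrt{7}}$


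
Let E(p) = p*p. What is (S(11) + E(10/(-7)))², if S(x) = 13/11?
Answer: 3017169/290521 ≈ 10.385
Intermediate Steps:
S(x) = 13/11 (S(x) = 13*(1/11) = 13/11)
E(p) = p²
(S(11) + E(10/(-7)))² = (13/11 + (10/(-7))²)² = (13/11 + (10*(-⅐))²)² = (13/11 + (-10/7)²)² = (13/11 + 100/49)² = (1737/539)² = 3017169/290521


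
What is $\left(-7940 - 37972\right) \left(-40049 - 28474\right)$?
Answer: $3146027976$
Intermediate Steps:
$\left(-7940 - 37972\right) \left(-40049 - 28474\right) = \left(-45912\right) \left(-68523\right) = 3146027976$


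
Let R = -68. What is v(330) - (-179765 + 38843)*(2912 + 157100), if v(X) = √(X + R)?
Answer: 22549211064 + √262 ≈ 2.2549e+10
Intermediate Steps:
v(X) = √(-68 + X) (v(X) = √(X - 68) = √(-68 + X))
v(330) - (-179765 + 38843)*(2912 + 157100) = √(-68 + 330) - (-179765 + 38843)*(2912 + 157100) = √262 - (-140922)*160012 = √262 - 1*(-22549211064) = √262 + 22549211064 = 22549211064 + √262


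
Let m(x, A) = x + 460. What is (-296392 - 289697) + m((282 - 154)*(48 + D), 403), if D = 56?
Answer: -572317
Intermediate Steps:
m(x, A) = 460 + x
(-296392 - 289697) + m((282 - 154)*(48 + D), 403) = (-296392 - 289697) + (460 + (282 - 154)*(48 + 56)) = -586089 + (460 + 128*104) = -586089 + (460 + 13312) = -586089 + 13772 = -572317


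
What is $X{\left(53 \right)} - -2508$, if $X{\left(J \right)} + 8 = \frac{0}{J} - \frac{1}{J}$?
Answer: $\frac{132499}{53} \approx 2500.0$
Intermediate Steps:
$X{\left(J \right)} = -8 - \frac{1}{J}$ ($X{\left(J \right)} = -8 + \left(\frac{0}{J} - \frac{1}{J}\right) = -8 + \left(0 - \frac{1}{J}\right) = -8 - \frac{1}{J}$)
$X{\left(53 \right)} - -2508 = \left(-8 - \frac{1}{53}\right) - -2508 = \left(-8 - \frac{1}{53}\right) + 2508 = - \frac{425}{53} + 2508 = \frac{132499}{53}$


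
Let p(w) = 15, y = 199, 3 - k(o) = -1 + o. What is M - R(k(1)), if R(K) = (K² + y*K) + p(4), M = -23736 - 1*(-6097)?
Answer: -18260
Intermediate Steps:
k(o) = 4 - o (k(o) = 3 - (-1 + o) = 3 + (1 - o) = 4 - o)
M = -17639 (M = -23736 + 6097 = -17639)
R(K) = 15 + K² + 199*K (R(K) = (K² + 199*K) + 15 = 15 + K² + 199*K)
M - R(k(1)) = -17639 - (15 + (4 - 1*1)² + 199*(4 - 1*1)) = -17639 - (15 + (4 - 1)² + 199*(4 - 1)) = -17639 - (15 + 3² + 199*3) = -17639 - (15 + 9 + 597) = -17639 - 1*621 = -17639 - 621 = -18260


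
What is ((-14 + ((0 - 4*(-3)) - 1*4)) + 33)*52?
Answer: 1404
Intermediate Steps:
((-14 + ((0 - 4*(-3)) - 1*4)) + 33)*52 = ((-14 + ((0 + 12) - 4)) + 33)*52 = ((-14 + (12 - 4)) + 33)*52 = ((-14 + 8) + 33)*52 = (-6 + 33)*52 = 27*52 = 1404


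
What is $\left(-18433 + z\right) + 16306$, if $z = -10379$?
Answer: $-12506$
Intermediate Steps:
$\left(-18433 + z\right) + 16306 = \left(-18433 - 10379\right) + 16306 = -28812 + 16306 = -12506$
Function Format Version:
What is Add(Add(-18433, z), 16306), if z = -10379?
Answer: -12506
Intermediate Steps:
Add(Add(-18433, z), 16306) = Add(Add(-18433, -10379), 16306) = Add(-28812, 16306) = -12506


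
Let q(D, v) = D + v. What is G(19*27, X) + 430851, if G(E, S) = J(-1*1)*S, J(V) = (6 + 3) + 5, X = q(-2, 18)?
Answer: 431075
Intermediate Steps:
X = 16 (X = -2 + 18 = 16)
J(V) = 14 (J(V) = 9 + 5 = 14)
G(E, S) = 14*S
G(19*27, X) + 430851 = 14*16 + 430851 = 224 + 430851 = 431075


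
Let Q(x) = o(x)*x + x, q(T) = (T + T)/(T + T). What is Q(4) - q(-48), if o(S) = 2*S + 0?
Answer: 35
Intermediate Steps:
o(S) = 2*S
q(T) = 1 (q(T) = (2*T)/((2*T)) = (2*T)*(1/(2*T)) = 1)
Q(x) = x + 2*x² (Q(x) = (2*x)*x + x = 2*x² + x = x + 2*x²)
Q(4) - q(-48) = 4*(1 + 2*4) - 1*1 = 4*(1 + 8) - 1 = 4*9 - 1 = 36 - 1 = 35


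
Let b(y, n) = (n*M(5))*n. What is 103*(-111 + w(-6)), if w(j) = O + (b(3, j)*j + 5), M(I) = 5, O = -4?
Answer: -122570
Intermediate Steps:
b(y, n) = 5*n² (b(y, n) = (n*5)*n = (5*n)*n = 5*n²)
w(j) = 1 + 5*j³ (w(j) = -4 + ((5*j²)*j + 5) = -4 + (5*j³ + 5) = -4 + (5 + 5*j³) = 1 + 5*j³)
103*(-111 + w(-6)) = 103*(-111 + (1 + 5*(-6)³)) = 103*(-111 + (1 + 5*(-216))) = 103*(-111 + (1 - 1080)) = 103*(-111 - 1079) = 103*(-1190) = -122570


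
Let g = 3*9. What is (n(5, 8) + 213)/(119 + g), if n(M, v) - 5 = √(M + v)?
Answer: 109/73 + √13/146 ≈ 1.5178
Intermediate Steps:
g = 27
n(M, v) = 5 + √(M + v)
(n(5, 8) + 213)/(119 + g) = ((5 + √(5 + 8)) + 213)/(119 + 27) = ((5 + √13) + 213)/146 = (218 + √13)*(1/146) = 109/73 + √13/146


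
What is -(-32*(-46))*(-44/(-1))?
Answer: -64768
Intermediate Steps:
-(-32*(-46))*(-44/(-1)) = -1472*(-44*(-1)) = -1472*44 = -1*64768 = -64768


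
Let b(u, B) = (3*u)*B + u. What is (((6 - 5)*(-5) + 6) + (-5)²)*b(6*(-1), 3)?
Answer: -1560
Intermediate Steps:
b(u, B) = u + 3*B*u (b(u, B) = 3*B*u + u = u + 3*B*u)
(((6 - 5)*(-5) + 6) + (-5)²)*b(6*(-1), 3) = (((6 - 5)*(-5) + 6) + (-5)²)*((6*(-1))*(1 + 3*3)) = ((1*(-5) + 6) + 25)*(-6*(1 + 9)) = ((-5 + 6) + 25)*(-6*10) = (1 + 25)*(-60) = 26*(-60) = -1560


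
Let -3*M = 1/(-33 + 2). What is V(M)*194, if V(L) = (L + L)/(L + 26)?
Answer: 388/2419 ≈ 0.16040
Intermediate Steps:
M = 1/93 (M = -1/(3*(-33 + 2)) = -⅓/(-31) = -⅓*(-1/31) = 1/93 ≈ 0.010753)
V(L) = 2*L/(26 + L) (V(L) = (2*L)/(26 + L) = 2*L/(26 + L))
V(M)*194 = (2*(1/93)/(26 + 1/93))*194 = (2*(1/93)/(2419/93))*194 = (2*(1/93)*(93/2419))*194 = (2/2419)*194 = 388/2419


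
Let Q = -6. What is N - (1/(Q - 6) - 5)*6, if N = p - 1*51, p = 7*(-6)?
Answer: -125/2 ≈ -62.500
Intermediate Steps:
p = -42
N = -93 (N = -42 - 1*51 = -42 - 51 = -93)
N - (1/(Q - 6) - 5)*6 = -93 - (1/(-6 - 6) - 5)*6 = -93 - (1/(-12) - 5)*6 = -93 - (-1/12 - 5)*6 = -93 - (-61)*6/12 = -93 - 1*(-61/2) = -93 + 61/2 = -125/2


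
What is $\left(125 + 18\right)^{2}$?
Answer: $20449$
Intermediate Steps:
$\left(125 + 18\right)^{2} = 143^{2} = 20449$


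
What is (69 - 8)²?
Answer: 3721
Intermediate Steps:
(69 - 8)² = 61² = 3721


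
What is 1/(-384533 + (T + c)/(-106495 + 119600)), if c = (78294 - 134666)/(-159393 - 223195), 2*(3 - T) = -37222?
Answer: -1253453935/481992621600004 ≈ -2.6006e-6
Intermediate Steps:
T = 18614 (T = 3 - ½*(-37222) = 3 + 18611 = 18614)
c = 14093/95647 (c = -56372/(-382588) = -56372*(-1/382588) = 14093/95647 ≈ 0.14734)
1/(-384533 + (T + c)/(-106495 + 119600)) = 1/(-384533 + (18614 + 14093/95647)/(-106495 + 119600)) = 1/(-384533 + (1780387351/95647)/13105) = 1/(-384533 + (1780387351/95647)*(1/13105)) = 1/(-384533 + 1780387351/1253453935) = 1/(-481992621600004/1253453935) = -1253453935/481992621600004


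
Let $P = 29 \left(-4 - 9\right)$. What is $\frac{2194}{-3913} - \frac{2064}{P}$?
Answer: $\frac{557638}{113477} \approx 4.9141$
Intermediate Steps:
$P = -377$ ($P = 29 \left(-4 + \left(-16 + 7\right)\right) = 29 \left(-4 - 9\right) = 29 \left(-13\right) = -377$)
$\frac{2194}{-3913} - \frac{2064}{P} = \frac{2194}{-3913} - \frac{2064}{-377} = 2194 \left(- \frac{1}{3913}\right) - - \frac{2064}{377} = - \frac{2194}{3913} + \frac{2064}{377} = \frac{557638}{113477}$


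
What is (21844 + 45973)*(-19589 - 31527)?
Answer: -3466533772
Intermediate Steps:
(21844 + 45973)*(-19589 - 31527) = 67817*(-51116) = -3466533772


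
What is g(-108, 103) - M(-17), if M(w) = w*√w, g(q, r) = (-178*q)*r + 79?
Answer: 1980151 + 17*I*√17 ≈ 1.9802e+6 + 70.093*I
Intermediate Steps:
g(q, r) = 79 - 178*q*r (g(q, r) = -178*q*r + 79 = 79 - 178*q*r)
M(w) = w^(3/2)
g(-108, 103) - M(-17) = (79 - 178*(-108)*103) - (-17)^(3/2) = (79 + 1980072) - (-17)*I*√17 = 1980151 + 17*I*√17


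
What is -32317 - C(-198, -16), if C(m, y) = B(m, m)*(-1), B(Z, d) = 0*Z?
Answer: -32317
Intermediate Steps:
B(Z, d) = 0
C(m, y) = 0 (C(m, y) = 0*(-1) = 0)
-32317 - C(-198, -16) = -32317 - 1*0 = -32317 + 0 = -32317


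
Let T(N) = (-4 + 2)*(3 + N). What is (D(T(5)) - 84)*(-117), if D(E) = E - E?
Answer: 9828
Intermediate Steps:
T(N) = -6 - 2*N (T(N) = -2*(3 + N) = -6 - 2*N)
D(E) = 0
(D(T(5)) - 84)*(-117) = (0 - 84)*(-117) = -84*(-117) = 9828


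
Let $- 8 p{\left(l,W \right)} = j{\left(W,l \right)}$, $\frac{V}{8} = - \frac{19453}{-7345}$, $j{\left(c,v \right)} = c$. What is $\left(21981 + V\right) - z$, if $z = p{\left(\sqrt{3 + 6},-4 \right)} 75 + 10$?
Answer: $\frac{322514363}{14690} \approx 21955.0$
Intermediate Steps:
$V = \frac{155624}{7345}$ ($V = 8 \left(- \frac{19453}{-7345}\right) = 8 \left(\left(-19453\right) \left(- \frac{1}{7345}\right)\right) = 8 \cdot \frac{19453}{7345} = \frac{155624}{7345} \approx 21.188$)
$p{\left(l,W \right)} = - \frac{W}{8}$
$z = \frac{95}{2}$ ($z = \left(- \frac{1}{8}\right) \left(-4\right) 75 + 10 = \frac{1}{2} \cdot 75 + 10 = \frac{75}{2} + 10 = \frac{95}{2} \approx 47.5$)
$\left(21981 + V\right) - z = \left(21981 + \frac{155624}{7345}\right) - \frac{95}{2} = \frac{161606069}{7345} - \frac{95}{2} = \frac{322514363}{14690}$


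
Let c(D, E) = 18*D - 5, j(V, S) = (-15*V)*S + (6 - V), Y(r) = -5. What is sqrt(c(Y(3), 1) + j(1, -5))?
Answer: I*sqrt(15) ≈ 3.873*I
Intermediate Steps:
j(V, S) = 6 - V - 15*S*V (j(V, S) = -15*S*V + (6 - V) = 6 - V - 15*S*V)
c(D, E) = -5 + 18*D
sqrt(c(Y(3), 1) + j(1, -5)) = sqrt((-5 + 18*(-5)) + (6 - 1*1 - 15*(-5)*1)) = sqrt((-5 - 90) + (6 - 1 + 75)) = sqrt(-95 + 80) = sqrt(-15) = I*sqrt(15)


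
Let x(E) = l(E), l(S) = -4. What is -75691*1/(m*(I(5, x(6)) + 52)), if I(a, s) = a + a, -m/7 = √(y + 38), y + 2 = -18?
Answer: 10813*√2/372 ≈ 41.107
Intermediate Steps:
x(E) = -4
y = -20 (y = -2 - 18 = -20)
m = -21*√2 (m = -7*√(-20 + 38) = -21*√2 ≈ -29.698)
I(a, s) = 2*a
-75691*1/(m*(I(5, x(6)) + 52)) = -75691*(-√2/(42*(2*5 + 52))) = -75691*(-√2/(42*(10 + 52))) = -75691*(-√2/2604) = -(-10813)*√2/372 = 10813*√2/372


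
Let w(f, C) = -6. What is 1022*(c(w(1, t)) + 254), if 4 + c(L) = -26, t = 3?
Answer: 228928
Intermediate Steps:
c(L) = -30 (c(L) = -4 - 26 = -30)
1022*(c(w(1, t)) + 254) = 1022*(-30 + 254) = 1022*224 = 228928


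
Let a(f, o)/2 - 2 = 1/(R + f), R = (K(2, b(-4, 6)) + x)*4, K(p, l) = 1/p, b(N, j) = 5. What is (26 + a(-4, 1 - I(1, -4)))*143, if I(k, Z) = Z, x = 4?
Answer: 30173/7 ≈ 4310.4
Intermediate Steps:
K(p, l) = 1/p
R = 18 (R = (1/2 + 4)*4 = (½ + 4)*4 = (9/2)*4 = 18)
a(f, o) = 4 + 2/(18 + f)
(26 + a(-4, 1 - I(1, -4)))*143 = (26 + 2*(37 + 2*(-4))/(18 - 4))*143 = (26 + 2*(37 - 8)/14)*143 = (26 + 2*(1/14)*29)*143 = (26 + 29/7)*143 = (211/7)*143 = 30173/7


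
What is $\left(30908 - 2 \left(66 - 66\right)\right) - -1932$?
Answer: $32840$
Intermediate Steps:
$\left(30908 - 2 \left(66 - 66\right)\right) - -1932 = \left(30908 - 0\right) + \left(-2484 + 4416\right) = \left(30908 + 0\right) + 1932 = 30908 + 1932 = 32840$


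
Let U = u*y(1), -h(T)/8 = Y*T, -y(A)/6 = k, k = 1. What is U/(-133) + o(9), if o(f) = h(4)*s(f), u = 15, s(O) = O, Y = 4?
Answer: -153126/133 ≈ -1151.3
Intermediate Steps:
y(A) = -6 (y(A) = -6*1 = -6)
h(T) = -32*T
o(f) = -128*f (o(f) = (-32*4)*f = -128*f)
U = -90 (U = 15*(-6) = -90)
U/(-133) + o(9) = -90/(-133) - 128*9 = -1/133*(-90) - 1152 = 90/133 - 1152 = -153126/133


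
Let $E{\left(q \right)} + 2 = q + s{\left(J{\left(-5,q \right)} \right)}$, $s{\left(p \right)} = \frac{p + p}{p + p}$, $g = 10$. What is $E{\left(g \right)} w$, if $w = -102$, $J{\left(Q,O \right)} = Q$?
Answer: $-918$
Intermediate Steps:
$s{\left(p \right)} = 1$ ($s{\left(p \right)} = \frac{2 p}{2 p} = 2 p \frac{1}{2 p} = 1$)
$E{\left(q \right)} = -1 + q$ ($E{\left(q \right)} = -2 + \left(q + 1\right) = -2 + \left(1 + q\right) = -1 + q$)
$E{\left(g \right)} w = \left(-1 + 10\right) \left(-102\right) = 9 \left(-102\right) = -918$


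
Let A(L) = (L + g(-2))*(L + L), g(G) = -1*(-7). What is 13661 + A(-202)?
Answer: 92441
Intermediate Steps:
g(G) = 7
A(L) = 2*L*(7 + L) (A(L) = (L + 7)*(L + L) = (7 + L)*(2*L) = 2*L*(7 + L))
13661 + A(-202) = 13661 + 2*(-202)*(7 - 202) = 13661 + 2*(-202)*(-195) = 13661 + 78780 = 92441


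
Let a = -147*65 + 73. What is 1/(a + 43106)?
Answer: 1/33624 ≈ 2.9741e-5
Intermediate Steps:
a = -9482 (a = -9555 + 73 = -9482)
1/(a + 43106) = 1/(-9482 + 43106) = 1/33624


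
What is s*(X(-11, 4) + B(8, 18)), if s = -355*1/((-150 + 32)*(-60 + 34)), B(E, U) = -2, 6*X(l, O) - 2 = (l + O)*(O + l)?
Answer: -355/472 ≈ -0.75212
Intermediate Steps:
X(l, O) = 1/3 + (O + l)**2/6 (X(l, O) = 1/3 + ((l + O)*(O + l))/6 = 1/3 + ((O + l)*(O + l))/6 = 1/3 + (O + l)**2/6)
s = -355/3068 (s = -355/((-118*(-26))) = -355/3068 ≈ -0.11571)
s*(X(-11, 4) + B(8, 18)) = -355*((1/3 + (4 - 11)**2/6) - 2)/3068 = -355*((1/3 + (1/6)*(-7)**2) - 2)/3068 = -355*((1/3 + (1/6)*49) - 2)/3068 = -355*((1/3 + 49/6) - 2)/3068 = -355*(17/2 - 2)/3068 = -355/3068*13/2 = -355/472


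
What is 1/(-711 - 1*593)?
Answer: -1/1304 ≈ -0.00076687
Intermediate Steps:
1/(-711 - 1*593) = 1/(-711 - 593) = 1/(-1304) = -1/1304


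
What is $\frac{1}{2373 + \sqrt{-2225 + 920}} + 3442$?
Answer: $\frac{6462280067}{1877478} - \frac{i \sqrt{145}}{1877478} \approx 3442.0 - 6.4137 \cdot 10^{-6} i$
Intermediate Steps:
$\frac{1}{2373 + \sqrt{-2225 + 920}} + 3442 = \frac{1}{2373 + \sqrt{-1305}} + 3442 = \frac{1}{2373 + 3 i \sqrt{145}} + 3442 = 3442 + \frac{1}{2373 + 3 i \sqrt{145}}$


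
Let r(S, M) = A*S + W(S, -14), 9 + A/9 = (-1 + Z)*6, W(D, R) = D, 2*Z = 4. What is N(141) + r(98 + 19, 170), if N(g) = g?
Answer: -2901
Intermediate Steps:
Z = 2 (Z = (½)*4 = 2)
A = -27 (A = -81 + 9*((-1 + 2)*6) = -81 + 9*(1*6) = -81 + 9*6 = -81 + 54 = -27)
r(S, M) = -26*S (r(S, M) = -27*S + S = -26*S)
N(141) + r(98 + 19, 170) = 141 - 26*(98 + 19) = 141 - 26*117 = 141 - 3042 = -2901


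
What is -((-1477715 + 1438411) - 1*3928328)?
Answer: 3967632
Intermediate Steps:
-((-1477715 + 1438411) - 1*3928328) = -(-39304 - 3928328) = -1*(-3967632) = 3967632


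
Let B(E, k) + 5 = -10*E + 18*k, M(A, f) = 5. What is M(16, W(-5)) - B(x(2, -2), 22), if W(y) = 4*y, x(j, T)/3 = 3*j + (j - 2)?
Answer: -206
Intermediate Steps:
x(j, T) = -6 + 12*j (x(j, T) = 3*(3*j + (j - 2)) = 3*(3*j + (-2 + j)) = 3*(-2 + 4*j) = -6 + 12*j)
B(E, k) = -5 - 10*E + 18*k (B(E, k) = -5 + (-10*E + 18*k) = -5 - 10*E + 18*k)
M(16, W(-5)) - B(x(2, -2), 22) = 5 - (-5 - 10*(-6 + 12*2) + 18*22) = 5 - (-5 - 10*(-6 + 24) + 396) = 5 - (-5 - 10*18 + 396) = 5 - (-5 - 180 + 396) = 5 - 1*211 = 5 - 211 = -206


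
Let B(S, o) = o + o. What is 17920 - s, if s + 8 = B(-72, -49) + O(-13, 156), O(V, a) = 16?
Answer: 18010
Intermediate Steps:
B(S, o) = 2*o
s = -90 (s = -8 + (2*(-49) + 16) = -8 + (-98 + 16) = -8 - 82 = -90)
17920 - s = 17920 - 1*(-90) = 17920 + 90 = 18010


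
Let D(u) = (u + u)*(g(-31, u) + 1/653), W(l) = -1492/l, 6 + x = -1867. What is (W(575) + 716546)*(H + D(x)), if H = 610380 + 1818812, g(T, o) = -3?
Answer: 28547036311303224/16325 ≈ 1.7487e+12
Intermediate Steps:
x = -1873 (x = -6 - 1867 = -1873)
D(u) = -3916*u/653 (D(u) = (u + u)*(-3 + 1/653) = (2*u)*(-3 + 1/653) = (2*u)*(-1958/653) = -3916*u/653)
H = 2429192
(W(575) + 716546)*(H + D(x)) = (-1492/575 + 716546)*(2429192 - 3916/653*(-1873)) = (-1492*1/575 + 716546)*(2429192 + 7334668/653) = (-1492/575 + 716546)*(1593597044/653) = (412012458/575)*(1593597044/653) = 28547036311303224/16325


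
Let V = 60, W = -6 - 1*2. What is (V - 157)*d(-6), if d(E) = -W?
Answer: -776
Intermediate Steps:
W = -8 (W = -6 - 2 = -8)
d(E) = 8 (d(E) = -1*(-8) = 8)
(V - 157)*d(-6) = (60 - 157)*8 = -97*8 = -776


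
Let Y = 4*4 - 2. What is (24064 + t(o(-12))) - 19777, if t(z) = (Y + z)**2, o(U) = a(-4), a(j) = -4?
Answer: 4387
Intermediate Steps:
Y = 14 (Y = 16 - 2 = 14)
o(U) = -4
t(z) = (14 + z)**2
(24064 + t(o(-12))) - 19777 = (24064 + (14 - 4)**2) - 19777 = (24064 + 10**2) - 19777 = (24064 + 100) - 19777 = 24164 - 19777 = 4387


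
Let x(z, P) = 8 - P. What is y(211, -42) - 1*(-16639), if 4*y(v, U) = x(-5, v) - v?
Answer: 33071/2 ≈ 16536.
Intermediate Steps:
y(v, U) = 2 - v/2 (y(v, U) = ((8 - v) - v)/4 = (8 - 2*v)/4 = 2 - v/2)
y(211, -42) - 1*(-16639) = (2 - 1/2*211) - 1*(-16639) = (2 - 211/2) + 16639 = -207/2 + 16639 = 33071/2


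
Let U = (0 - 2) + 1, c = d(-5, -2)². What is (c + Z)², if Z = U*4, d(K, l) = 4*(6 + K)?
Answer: 144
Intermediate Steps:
d(K, l) = 24 + 4*K
c = 16 (c = (24 + 4*(-5))² = (24 - 20)² = 4² = 16)
U = -1 (U = -2 + 1 = -1)
Z = -4 (Z = -1*4 = -4)
(c + Z)² = (16 - 4)² = 12² = 144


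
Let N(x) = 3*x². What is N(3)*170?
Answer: 4590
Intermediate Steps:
N(3)*170 = (3*3²)*170 = (3*9)*170 = 27*170 = 4590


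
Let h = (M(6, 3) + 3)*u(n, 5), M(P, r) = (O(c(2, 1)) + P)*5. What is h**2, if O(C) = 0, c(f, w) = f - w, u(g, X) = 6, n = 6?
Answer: 39204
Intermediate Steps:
M(P, r) = 5*P (M(P, r) = (0 + P)*5 = P*5 = 5*P)
h = 198 (h = (5*6 + 3)*6 = (30 + 3)*6 = 33*6 = 198)
h**2 = 198**2 = 39204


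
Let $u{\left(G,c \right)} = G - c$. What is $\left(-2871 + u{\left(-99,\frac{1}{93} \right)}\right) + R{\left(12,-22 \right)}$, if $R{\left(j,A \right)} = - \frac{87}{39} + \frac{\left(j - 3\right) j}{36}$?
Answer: $- \frac{3589813}{1209} \approx -2969.2$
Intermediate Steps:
$R{\left(j,A \right)} = - \frac{29}{13} + \frac{j \left(-3 + j\right)}{36}$ ($R{\left(j,A \right)} = \left(-87\right) \frac{1}{39} + \left(-3 + j\right) j \frac{1}{36} = - \frac{29}{13} + j \left(-3 + j\right) \frac{1}{36} = - \frac{29}{13} + \frac{j \left(-3 + j\right)}{36}$)
$\left(-2871 + u{\left(-99,\frac{1}{93} \right)}\right) + R{\left(12,-22 \right)} = \left(-2871 - \frac{9208}{93}\right) - \left(\frac{42}{13} - 4\right) = \left(-2871 - \frac{9208}{93}\right) - - \frac{10}{13} = \left(-2871 - \frac{9208}{93}\right) + \frac{10}{13} = - \frac{276211}{93} + \frac{10}{13} = - \frac{3589813}{1209}$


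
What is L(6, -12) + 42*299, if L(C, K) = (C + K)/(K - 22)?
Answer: 213489/17 ≈ 12558.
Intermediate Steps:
L(C, K) = (C + K)/(-22 + K)
L(6, -12) + 42*299 = (6 - 12)/(-22 - 12) + 42*299 = -6/(-34) + 12558 = -1/34*(-6) + 12558 = 3/17 + 12558 = 213489/17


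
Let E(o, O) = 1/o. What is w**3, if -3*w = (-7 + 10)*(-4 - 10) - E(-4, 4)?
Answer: 4657463/1728 ≈ 2695.3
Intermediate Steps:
w = 167/12 (w = -((-7 + 10)*(-4 - 10) - 1/(-4))/3 = -(3*(-14) - 1*(-1/4))/3 = -(-42 + 1/4)/3 = -1/3*(-167/4) = 167/12 ≈ 13.917)
w**3 = (167/12)**3 = 4657463/1728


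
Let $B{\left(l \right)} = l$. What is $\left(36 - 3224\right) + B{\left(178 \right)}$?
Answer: $-3010$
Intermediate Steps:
$\left(36 - 3224\right) + B{\left(178 \right)} = \left(36 - 3224\right) + 178 = -3188 + 178 = -3010$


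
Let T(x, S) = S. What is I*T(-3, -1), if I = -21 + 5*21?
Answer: -84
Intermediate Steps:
I = 84 (I = -21 + 105 = 84)
I*T(-3, -1) = 84*(-1) = -84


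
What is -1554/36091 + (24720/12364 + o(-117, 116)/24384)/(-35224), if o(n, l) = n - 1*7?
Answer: -149266035575/3462088941696 ≈ -0.043114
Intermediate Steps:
o(n, l) = -7 + n (o(n, l) = n - 7 = -7 + n)
-1554/36091 + (24720/12364 + o(-117, 116)/24384)/(-35224) = -1554/36091 + (24720/12364 + (-7 - 117)/24384)/(-35224) = -1554*1/36091 + (24720*(1/12364) - 124*1/24384)*(-1/35224) = -1554/36091 + (6180/3091 - 31/6096)*(-1/35224) = -1554/36091 + (37577459/18842736)*(-1/35224) = -1554/36091 - 1015607/17938284672 = -149266035575/3462088941696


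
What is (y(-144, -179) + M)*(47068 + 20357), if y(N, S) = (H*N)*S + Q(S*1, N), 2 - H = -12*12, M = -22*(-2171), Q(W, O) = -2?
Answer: 256960450800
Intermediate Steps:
M = 47762
H = 146 (H = 2 - (-12)*12 = 2 - 1*(-144) = 2 + 144 = 146)
y(N, S) = -2 + 146*N*S (y(N, S) = (146*N)*S - 2 = 146*N*S - 2 = -2 + 146*N*S)
(y(-144, -179) + M)*(47068 + 20357) = ((-2 + 146*(-144)*(-179)) + 47762)*(47068 + 20357) = ((-2 + 3763296) + 47762)*67425 = (3763294 + 47762)*67425 = 3811056*67425 = 256960450800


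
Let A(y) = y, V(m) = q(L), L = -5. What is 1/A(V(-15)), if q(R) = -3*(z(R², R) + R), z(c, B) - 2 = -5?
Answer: 1/24 ≈ 0.041667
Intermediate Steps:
z(c, B) = -3 (z(c, B) = 2 - 5 = -3)
q(R) = 9 - 3*R (q(R) = -3*(-3 + R) = 9 - 3*R)
V(m) = 24 (V(m) = 9 - 3*(-5) = 9 + 15 = 24)
1/A(V(-15)) = 1/24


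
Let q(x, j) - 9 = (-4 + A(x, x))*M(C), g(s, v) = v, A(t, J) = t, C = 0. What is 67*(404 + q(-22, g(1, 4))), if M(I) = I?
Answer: 27671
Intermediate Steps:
q(x, j) = 9 (q(x, j) = 9 + (-4 + x)*0 = 9 + 0 = 9)
67*(404 + q(-22, g(1, 4))) = 67*(404 + 9) = 67*413 = 27671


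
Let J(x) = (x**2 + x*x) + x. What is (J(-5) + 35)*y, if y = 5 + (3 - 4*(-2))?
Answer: 1280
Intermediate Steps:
J(x) = x + 2*x**2 (J(x) = (x**2 + x**2) + x = 2*x**2 + x = x + 2*x**2)
y = 16 (y = 5 + (3 + 8) = 5 + 11 = 16)
(J(-5) + 35)*y = (-5*(1 + 2*(-5)) + 35)*16 = (-5*(1 - 10) + 35)*16 = (-5*(-9) + 35)*16 = (45 + 35)*16 = 80*16 = 1280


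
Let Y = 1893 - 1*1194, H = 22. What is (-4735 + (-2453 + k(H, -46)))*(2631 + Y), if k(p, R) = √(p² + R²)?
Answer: -23936040 + 33300*√26 ≈ -2.3766e+7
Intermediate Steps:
k(p, R) = √(R² + p²)
Y = 699 (Y = 1893 - 1194 = 699)
(-4735 + (-2453 + k(H, -46)))*(2631 + Y) = (-4735 + (-2453 + √((-46)² + 22²)))*(2631 + 699) = (-4735 + (-2453 + √(2116 + 484)))*3330 = (-4735 + (-2453 + √2600))*3330 = (-4735 + (-2453 + 10*√26))*3330 = (-7188 + 10*√26)*3330 = -23936040 + 33300*√26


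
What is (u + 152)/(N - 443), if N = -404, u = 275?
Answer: -61/121 ≈ -0.50413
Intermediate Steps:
(u + 152)/(N - 443) = (275 + 152)/(-404 - 443) = 427/(-847) = 427*(-1/847) = -61/121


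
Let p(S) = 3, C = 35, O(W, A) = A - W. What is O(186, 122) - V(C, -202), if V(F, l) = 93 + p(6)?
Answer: -160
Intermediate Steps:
V(F, l) = 96 (V(F, l) = 93 + 3 = 96)
O(186, 122) - V(C, -202) = (122 - 1*186) - 1*96 = (122 - 186) - 96 = -64 - 96 = -160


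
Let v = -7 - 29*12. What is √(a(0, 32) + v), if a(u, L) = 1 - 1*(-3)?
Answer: 3*I*√39 ≈ 18.735*I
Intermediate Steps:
a(u, L) = 4 (a(u, L) = 1 + 3 = 4)
v = -355 (v = -7 - 348 = -355)
√(a(0, 32) + v) = √(4 - 355) = √(-351) = 3*I*√39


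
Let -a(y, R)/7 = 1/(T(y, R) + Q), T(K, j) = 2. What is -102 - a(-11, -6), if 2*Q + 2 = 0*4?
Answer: -95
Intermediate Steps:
Q = -1 (Q = -1 + (0*4)/2 = -1 + (½)*0 = -1 + 0 = -1)
a(y, R) = -7 (a(y, R) = -7/(2 - 1) = -7/1 = -7*1 = -7)
-102 - a(-11, -6) = -102 - 1*(-7) = -102 + 7 = -95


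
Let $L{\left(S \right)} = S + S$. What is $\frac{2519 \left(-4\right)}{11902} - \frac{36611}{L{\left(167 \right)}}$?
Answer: $- \frac{19959523}{180694} \approx -110.46$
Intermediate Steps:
$L{\left(S \right)} = 2 S$
$\frac{2519 \left(-4\right)}{11902} - \frac{36611}{L{\left(167 \right)}} = \frac{2519 \left(-4\right)}{11902} - \frac{36611}{2 \cdot 167} = \left(-10076\right) \frac{1}{11902} - \frac{36611}{334} = - \frac{458}{541} - \frac{36611}{334} = - \frac{19959523}{180694}$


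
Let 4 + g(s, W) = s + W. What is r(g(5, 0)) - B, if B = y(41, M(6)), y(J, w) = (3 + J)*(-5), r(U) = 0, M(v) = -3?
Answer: 220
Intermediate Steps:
g(s, W) = -4 + W + s (g(s, W) = -4 + (s + W) = -4 + (W + s) = -4 + W + s)
y(J, w) = -15 - 5*J
B = -220 (B = -15 - 5*41 = -15 - 205 = -220)
r(g(5, 0)) - B = 0 - 1*(-220) = 0 + 220 = 220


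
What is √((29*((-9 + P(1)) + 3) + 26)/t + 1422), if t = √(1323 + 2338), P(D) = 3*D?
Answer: √(19058953662 - 223321*√3661)/3661 ≈ 37.696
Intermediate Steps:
t = √3661 ≈ 60.506
√((29*((-9 + P(1)) + 3) + 26)/t + 1422) = √((29*((-9 + 3*1) + 3) + 26)/(√3661) + 1422) = √((29*((-9 + 3) + 3) + 26)*(√3661/3661) + 1422) = √((29*(-6 + 3) + 26)*(√3661/3661) + 1422) = √((29*(-3) + 26)*(√3661/3661) + 1422) = √((-87 + 26)*(√3661/3661) + 1422) = √(-61*√3661/3661 + 1422) = √(1422 - 61*√3661/3661)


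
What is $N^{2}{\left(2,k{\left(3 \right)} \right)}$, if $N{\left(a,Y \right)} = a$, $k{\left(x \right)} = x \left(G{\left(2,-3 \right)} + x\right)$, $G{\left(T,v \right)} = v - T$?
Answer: $4$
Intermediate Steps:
$k{\left(x \right)} = x \left(-5 + x\right)$ ($k{\left(x \right)} = x \left(\left(-3 - 2\right) + x\right) = x \left(-5 + x\right)$)
$N^{2}{\left(2,k{\left(3 \right)} \right)} = 2^{2} = 4$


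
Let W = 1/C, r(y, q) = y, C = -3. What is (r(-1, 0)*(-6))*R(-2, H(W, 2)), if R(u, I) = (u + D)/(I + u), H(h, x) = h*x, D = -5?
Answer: 63/4 ≈ 15.750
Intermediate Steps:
W = -⅓ (W = 1/(-3) = -⅓ ≈ -0.33333)
R(u, I) = (-5 + u)/(I + u) (R(u, I) = (u - 5)/(I + u) = (-5 + u)/(I + u))
(r(-1, 0)*(-6))*R(-2, H(W, 2)) = (-1*(-6))*((-5 - 2)/(-⅓*2 - 2)) = 6*(-7/(-⅔ - 2)) = 6*(-7/(-8/3)) = 6*(-3/8*(-7)) = 6*(21/8) = 63/4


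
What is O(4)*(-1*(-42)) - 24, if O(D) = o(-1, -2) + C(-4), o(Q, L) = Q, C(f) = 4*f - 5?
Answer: -948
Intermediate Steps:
C(f) = -5 + 4*f
O(D) = -22 (O(D) = -1 + (-5 + 4*(-4)) = -1 + (-5 - 16) = -1 - 21 = -22)
O(4)*(-1*(-42)) - 24 = -(-22)*(-42) - 24 = -22*42 - 24 = -924 - 24 = -948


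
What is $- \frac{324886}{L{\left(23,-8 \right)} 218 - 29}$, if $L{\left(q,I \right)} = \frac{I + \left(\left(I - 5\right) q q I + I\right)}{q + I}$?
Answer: $- \frac{974658}{2397913} \approx -0.40646$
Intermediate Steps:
$L{\left(q,I \right)} = \frac{2 I + I q^{2} \left(-5 + I\right)}{I + q}$ ($L{\left(q,I \right)} = \frac{I + \left(\left(-5 + I\right) q q I + I\right)}{I + q} = \frac{I + \left(q \left(-5 + I\right) q I + I\right)}{I + q} = \frac{I + \left(q^{2} \left(-5 + I\right) I + I\right)}{I + q} = \frac{I + \left(I q^{2} \left(-5 + I\right) + I\right)}{I + q} = \frac{I + \left(I + I q^{2} \left(-5 + I\right)\right)}{I + q} = \frac{2 I + I q^{2} \left(-5 + I\right)}{I + q}$)
$- \frac{324886}{L{\left(23,-8 \right)} 218 - 29} = - \frac{324886}{- \frac{8 \left(2 - 5 \cdot 23^{2} - 8 \cdot 23^{2}\right)}{-8 + 23} \cdot 218 - 29} = - \frac{324886}{- \frac{8 \left(2 - 2645 - 4232\right)}{15} \cdot 218 - 29} = - \frac{324886}{\left(-8\right) \frac{1}{15} \left(2 - 2645 - 4232\right) 218 - 29} = - \frac{324886}{\left(-8\right) \frac{1}{15} \left(-6875\right) 218 - 29} = - \frac{324886}{\frac{11000}{3} \cdot 218 - 29} = - \frac{324886}{\frac{2398000}{3} - 29} = - \frac{324886}{\frac{2397913}{3}} = \left(-324886\right) \frac{3}{2397913} = - \frac{974658}{2397913}$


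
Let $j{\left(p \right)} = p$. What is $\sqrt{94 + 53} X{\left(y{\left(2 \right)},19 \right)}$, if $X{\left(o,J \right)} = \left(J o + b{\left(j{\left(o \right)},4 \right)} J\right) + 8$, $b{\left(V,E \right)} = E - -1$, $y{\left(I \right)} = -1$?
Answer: $588 \sqrt{3} \approx 1018.4$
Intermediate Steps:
$b{\left(V,E \right)} = 1 + E$ ($b{\left(V,E \right)} = E + 1 = 1 + E$)
$X{\left(o,J \right)} = 8 + 5 J + J o$ ($X{\left(o,J \right)} = \left(J o + \left(1 + 4\right) J\right) + 8 = \left(J o + 5 J\right) + 8 = \left(5 J + J o\right) + 8 = 8 + 5 J + J o$)
$\sqrt{94 + 53} X{\left(y{\left(2 \right)},19 \right)} = \sqrt{94 + 53} \left(8 + 5 \cdot 19 + 19 \left(-1\right)\right) = \sqrt{147} \left(8 + 95 - 19\right) = 7 \sqrt{3} \cdot 84 = 588 \sqrt{3}$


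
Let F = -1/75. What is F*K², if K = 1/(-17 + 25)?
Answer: -1/4800 ≈ -0.00020833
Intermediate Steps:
K = ⅛ (K = 1/8 = ⅛ ≈ 0.12500)
F = -1/75 (F = -1*1/75 = -1/75 ≈ -0.013333)
F*K² = -(⅛)²/75 = -1/75*1/64 = -1/4800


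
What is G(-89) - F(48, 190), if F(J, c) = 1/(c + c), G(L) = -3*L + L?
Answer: 67639/380 ≈ 178.00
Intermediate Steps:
G(L) = -2*L
F(J, c) = 1/(2*c)
G(-89) - F(48, 190) = -2*(-89) - 1/(2*190) = 178 - 1/(2*190) = 178 - 1*1/380 = 178 - 1/380 = 67639/380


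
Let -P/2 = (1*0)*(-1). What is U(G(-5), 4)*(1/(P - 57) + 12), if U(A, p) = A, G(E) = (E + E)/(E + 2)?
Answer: 6830/171 ≈ 39.942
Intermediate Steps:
P = 0 (P = -2*1*0*(-1) = -0*(-1) = -2*0 = 0)
G(E) = 2*E/(2 + E) (G(E) = (2*E)/(2 + E) = 2*E/(2 + E))
U(G(-5), 4)*(1/(P - 57) + 12) = (2*(-5)/(2 - 5))*(1/(0 - 57) + 12) = (2*(-5)/(-3))*(1/(-57) + 12) = (2*(-5)*(-1/3))*(-1/57 + 12) = (10/3)*(683/57) = 6830/171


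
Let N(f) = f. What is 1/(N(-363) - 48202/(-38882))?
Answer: -19441/7032982 ≈ -0.0027643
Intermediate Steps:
1/(N(-363) - 48202/(-38882)) = 1/(-363 - 48202/(-38882)) = 1/(-363 - 48202*(-1/38882)) = 1/(-363 + 24101/19441) = 1/(-7032982/19441) = -19441/7032982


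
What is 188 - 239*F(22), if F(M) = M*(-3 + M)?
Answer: -99714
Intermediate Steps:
188 - 239*F(22) = 188 - 5258*(-3 + 22) = 188 - 5258*19 = 188 - 239*418 = 188 - 99902 = -99714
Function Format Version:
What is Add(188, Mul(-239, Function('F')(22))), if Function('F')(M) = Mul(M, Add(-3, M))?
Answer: -99714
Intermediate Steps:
Add(188, Mul(-239, Function('F')(22))) = Add(188, Mul(-239, Mul(22, Add(-3, 22)))) = Add(188, Mul(-239, Mul(22, 19))) = Add(188, Mul(-239, 418)) = Add(188, -99902) = -99714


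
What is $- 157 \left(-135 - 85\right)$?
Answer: $34540$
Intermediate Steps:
$- 157 \left(-135 - 85\right) = \left(-157\right) \left(-220\right) = 34540$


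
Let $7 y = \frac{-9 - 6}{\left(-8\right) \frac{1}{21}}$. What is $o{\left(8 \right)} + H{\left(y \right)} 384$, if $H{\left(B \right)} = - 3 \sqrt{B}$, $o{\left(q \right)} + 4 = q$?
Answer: $4 - 864 \sqrt{10} \approx -2728.2$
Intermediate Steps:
$o{\left(q \right)} = -4 + q$
$y = \frac{45}{8}$ ($y = \frac{\left(-9 - 6\right) \frac{1}{\left(-8\right) \frac{1}{21}}}{7} = \frac{\left(-15\right) \frac{1}{- \frac{8}{21}}}{7} = \frac{\left(-15\right) \left(- \frac{21}{8}\right)}{7} = \frac{1}{7} \cdot \frac{315}{8} = \frac{45}{8} \approx 5.625$)
$o{\left(8 \right)} + H{\left(y \right)} 384 = \left(-4 + 8\right) + - 3 \sqrt{\frac{45}{8}} \cdot 384 = 4 + - 3 \frac{3 \sqrt{10}}{4} \cdot 384 = 4 + - \frac{9 \sqrt{10}}{4} \cdot 384 = 4 - 864 \sqrt{10}$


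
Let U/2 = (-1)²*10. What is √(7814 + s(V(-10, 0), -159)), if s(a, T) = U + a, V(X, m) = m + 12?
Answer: √7846 ≈ 88.578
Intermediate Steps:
U = 20 (U = 2*((-1)²*10) = 2*(1*10) = 2*10 = 20)
V(X, m) = 12 + m
s(a, T) = 20 + a
√(7814 + s(V(-10, 0), -159)) = √(7814 + (20 + (12 + 0))) = √(7814 + (20 + 12)) = √(7814 + 32) = √7846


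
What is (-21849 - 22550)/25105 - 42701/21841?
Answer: -2041727164/548318305 ≈ -3.7236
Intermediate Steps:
(-21849 - 22550)/25105 - 42701/21841 = -44399*1/25105 - 42701*1/21841 = -44399/25105 - 42701/21841 = -2041727164/548318305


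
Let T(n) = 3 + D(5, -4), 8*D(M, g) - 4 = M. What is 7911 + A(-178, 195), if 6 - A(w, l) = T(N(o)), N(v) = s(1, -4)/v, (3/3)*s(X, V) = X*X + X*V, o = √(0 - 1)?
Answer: 63303/8 ≈ 7912.9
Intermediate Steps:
D(M, g) = ½ + M/8
o = I (o = √(-1) = I ≈ 1.0*I)
s(X, V) = X² + V*X (s(X, V) = X*X + X*V = X² + V*X)
N(v) = -3/v (N(v) = (1*(-4 + 1))/v = (1*(-3))/v = -3/v)
T(n) = 33/8 (T(n) = 3 + (½ + (⅛)*5) = 3 + (½ + 5/8) = 3 + 9/8 = 33/8)
A(w, l) = 15/8 (A(w, l) = 6 - 1*33/8 = 6 - 33/8 = 15/8)
7911 + A(-178, 195) = 7911 + 15/8 = 63303/8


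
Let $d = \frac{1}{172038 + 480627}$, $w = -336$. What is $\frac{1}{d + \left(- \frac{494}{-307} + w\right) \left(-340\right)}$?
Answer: $\frac{200368155}{22780436414107} \approx 8.7956 \cdot 10^{-6}$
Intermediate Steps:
$d = \frac{1}{652665} \approx 1.5322 \cdot 10^{-6}$
$\frac{1}{d + \left(- \frac{494}{-307} + w\right) \left(-340\right)} = \frac{1}{\frac{1}{652665} + \left(- \frac{494}{-307} - 336\right) \left(-340\right)} = \frac{1}{\frac{1}{652665} + \left(\left(-494\right) \left(- \frac{1}{307}\right) - 336\right) \left(-340\right)} = \frac{1}{\frac{1}{652665} + \left(\frac{494}{307} - 336\right) \left(-340\right)} = \frac{1}{\frac{1}{652665} - - \frac{34903720}{307}} = \frac{1}{\frac{1}{652665} + \frac{34903720}{307}} = \frac{1}{\frac{22780436414107}{200368155}} = \frac{200368155}{22780436414107}$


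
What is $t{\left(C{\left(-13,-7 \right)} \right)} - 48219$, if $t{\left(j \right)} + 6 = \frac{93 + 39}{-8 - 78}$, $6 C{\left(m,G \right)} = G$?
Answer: $- \frac{2073741}{43} \approx -48227.0$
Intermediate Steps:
$C{\left(m,G \right)} = \frac{G}{6}$
$t{\left(j \right)} = - \frac{324}{43}$ ($t{\left(j \right)} = -6 + \frac{93 + 39}{-8 - 78} = -6 + \frac{132}{-86} = -6 + 132 \left(- \frac{1}{86}\right) = -6 - \frac{66}{43} = - \frac{324}{43}$)
$t{\left(C{\left(-13,-7 \right)} \right)} - 48219 = - \frac{324}{43} - 48219 = - \frac{2073741}{43}$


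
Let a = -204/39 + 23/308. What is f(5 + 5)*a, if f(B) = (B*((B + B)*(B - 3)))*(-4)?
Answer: 4129000/143 ≈ 28874.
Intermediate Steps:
a = -20645/4004 (a = -204*1/39 + 23*(1/308) = -68/13 + 23/308 = -20645/4004 ≈ -5.1561)
f(B) = -8*B**2*(-3 + B) (f(B) = (B*((2*B)*(-3 + B)))*(-4) = (B*(2*B*(-3 + B)))*(-4) = (2*B**2*(-3 + B))*(-4) = -8*B**2*(-3 + B))
f(5 + 5)*a = (8*(5 + 5)**2*(3 - (5 + 5)))*(-20645/4004) = (8*10**2*(3 - 1*10))*(-20645/4004) = (8*100*(3 - 10))*(-20645/4004) = (8*100*(-7))*(-20645/4004) = -5600*(-20645/4004) = 4129000/143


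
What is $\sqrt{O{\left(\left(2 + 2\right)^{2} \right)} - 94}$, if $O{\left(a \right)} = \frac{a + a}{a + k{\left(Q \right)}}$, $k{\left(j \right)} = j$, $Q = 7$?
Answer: $\frac{i \sqrt{48990}}{23} \approx 9.6233 i$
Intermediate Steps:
$O{\left(a \right)} = \frac{2 a}{7 + a}$ ($O{\left(a \right)} = \frac{a + a}{a + 7} = \frac{2 a}{7 + a}$)
$\sqrt{O{\left(\left(2 + 2\right)^{2} \right)} - 94} = \sqrt{\frac{2 \left(2 + 2\right)^{2}}{7 + \left(2 + 2\right)^{2}} - 94} = \sqrt{\frac{2 \cdot 4^{2}}{7 + 4^{2}} - 94} = \sqrt{2 \cdot 16 \frac{1}{7 + 16} - 94} = \sqrt{2 \cdot 16 \cdot \frac{1}{23} - 94} = \sqrt{\frac{32}{23} - 94} = \sqrt{- \frac{2130}{23}} = \frac{i \sqrt{48990}}{23}$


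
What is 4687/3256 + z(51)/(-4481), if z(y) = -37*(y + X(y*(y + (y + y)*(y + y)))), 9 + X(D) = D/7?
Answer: 64418708657/102130952 ≈ 630.75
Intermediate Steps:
X(D) = -9 + D/7
z(y) = 333 - 37*y - 37*y*(y + 4*y²)/7 (z(y) = -37*(y + (-9 + (y*(y + (y + y)*(y + y)))/7)) = -37*(y + (-9 + (y*(y + (2*y)*(2*y)))/7)) = -37*(y + (-9 + (y*(y + 4*y²))/7)) = -37*(y + (-9 + y*(y + 4*y²)/7)) = -37*(-9 + y + y*(y + 4*y²)/7) = 333 - 37*y - 37*y*(y + 4*y²)/7)
4687/3256 + z(51)/(-4481) = 4687/3256 + (333 - 37*51 - 148/7*51³ - 37/7*51²)/(-4481) = 4687*(1/3256) + (333 - 1887 - 148/7*132651 - 37/7*2601)*(-1/4481) = 4687/3256 + (333 - 1887 - 19632348/7 - 96237/7)*(-1/4481) = 4687/3256 - 19739463/7*(-1/4481) = 4687/3256 + 19739463/31367 = 64418708657/102130952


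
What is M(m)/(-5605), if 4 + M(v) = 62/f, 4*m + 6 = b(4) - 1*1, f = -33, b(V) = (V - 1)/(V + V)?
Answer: 194/184965 ≈ 0.0010488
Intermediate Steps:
b(V) = (-1 + V)/(2*V) (b(V) = (-1 + V)/((2*V)) = (-1 + V)*(1/(2*V)) = (-1 + V)/(2*V))
m = -53/32 (m = -3/2 + ((1/2)*(-1 + 4)/4 - 1*1)/4 = -3/2 + ((1/2)*(1/4)*3 - 1)/4 = -3/2 + (3/8 - 1)/4 = -3/2 + (1/4)*(-5/8) = -3/2 - 5/32 = -53/32 ≈ -1.6563)
M(v) = -194/33 (M(v) = -4 + 62/(-33) = -4 + 62*(-1/33) = -4 - 62/33 = -194/33)
M(m)/(-5605) = -194/33/(-5605) = -194/33*(-1/5605) = 194/184965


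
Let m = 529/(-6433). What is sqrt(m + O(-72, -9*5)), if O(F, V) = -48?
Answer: I*sqrt(1989810529)/6433 ≈ 6.9341*I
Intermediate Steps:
m = -529/6433 (m = 529*(-1/6433) = -529/6433 ≈ -0.082232)
sqrt(m + O(-72, -9*5)) = sqrt(-529/6433 - 48) = sqrt(-309313/6433) = I*sqrt(1989810529)/6433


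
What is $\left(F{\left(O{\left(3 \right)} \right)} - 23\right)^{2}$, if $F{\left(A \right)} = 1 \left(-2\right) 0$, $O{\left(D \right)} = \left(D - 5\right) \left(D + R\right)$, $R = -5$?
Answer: $529$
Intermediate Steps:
$O{\left(D \right)} = \left(-5 + D\right)^{2}$ ($O{\left(D \right)} = \left(D - 5\right) \left(D - 5\right) = \left(-5 + D\right) \left(-5 + D\right) = \left(-5 + D\right)^{2}$)
$F{\left(A \right)} = 0$ ($F{\left(A \right)} = \left(-2\right) 0 = 0$)
$\left(F{\left(O{\left(3 \right)} \right)} - 23\right)^{2} = \left(0 - 23\right)^{2} = \left(-23\right)^{2} = 529$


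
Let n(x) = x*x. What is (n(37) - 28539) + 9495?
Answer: -17675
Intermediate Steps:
n(x) = x**2
(n(37) - 28539) + 9495 = (37**2 - 28539) + 9495 = (1369 - 28539) + 9495 = -27170 + 9495 = -17675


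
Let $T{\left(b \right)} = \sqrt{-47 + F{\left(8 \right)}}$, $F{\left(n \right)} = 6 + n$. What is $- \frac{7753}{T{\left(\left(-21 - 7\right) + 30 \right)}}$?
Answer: $\frac{7753 i \sqrt{33}}{33} \approx 1349.6 i$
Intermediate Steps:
$T{\left(b \right)} = i \sqrt{33}$ ($T{\left(b \right)} = \sqrt{-47 + \left(6 + 8\right)} = \sqrt{-47 + 14} = \sqrt{-33} = i \sqrt{33}$)
$- \frac{7753}{T{\left(\left(-21 - 7\right) + 30 \right)}} = - \frac{7753}{i \sqrt{33}} = - 7753 \left(- \frac{i \sqrt{33}}{33}\right) = \frac{7753 i \sqrt{33}}{33}$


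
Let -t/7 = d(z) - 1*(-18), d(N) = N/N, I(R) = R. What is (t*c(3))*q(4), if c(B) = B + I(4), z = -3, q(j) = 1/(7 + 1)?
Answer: -931/8 ≈ -116.38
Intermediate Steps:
q(j) = ⅛ (q(j) = 1/8 = ⅛)
d(N) = 1
c(B) = 4 + B (c(B) = B + 4 = 4 + B)
t = -133 (t = -7*(1 - 1*(-18)) = -7*(1 + 18) = -7*19 = -133)
(t*c(3))*q(4) = -133*(4 + 3)*(⅛) = -133*7*(⅛) = -931*⅛ = -931/8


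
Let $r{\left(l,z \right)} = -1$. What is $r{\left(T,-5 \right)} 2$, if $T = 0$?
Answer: $-2$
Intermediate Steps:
$r{\left(T,-5 \right)} 2 = \left(-1\right) 2 = -2$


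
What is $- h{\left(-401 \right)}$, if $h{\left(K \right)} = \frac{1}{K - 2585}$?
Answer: $\frac{1}{2986} \approx 0.0003349$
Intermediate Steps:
$h{\left(K \right)} = \frac{1}{-2585 + K}$
$- h{\left(-401 \right)} = - \frac{1}{-2585 - 401} = - \frac{1}{-2986} = \left(-1\right) \left(- \frac{1}{2986}\right) = \frac{1}{2986}$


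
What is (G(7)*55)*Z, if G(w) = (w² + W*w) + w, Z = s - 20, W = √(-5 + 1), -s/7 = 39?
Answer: -902440 - 225610*I ≈ -9.0244e+5 - 2.2561e+5*I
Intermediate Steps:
s = -273 (s = -7*39 = -273)
W = 2*I (W = √(-4) = 2*I ≈ 2.0*I)
Z = -293 (Z = -273 - 20 = -293)
G(w) = w + w² + 2*I*w (G(w) = (w² + (2*I)*w) + w = (w² + 2*I*w) + w = w + w² + 2*I*w)
(G(7)*55)*Z = ((7*(1 + 7 + 2*I))*55)*(-293) = ((7*(8 + 2*I))*55)*(-293) = ((56 + 14*I)*55)*(-293) = (3080 + 770*I)*(-293) = -902440 - 225610*I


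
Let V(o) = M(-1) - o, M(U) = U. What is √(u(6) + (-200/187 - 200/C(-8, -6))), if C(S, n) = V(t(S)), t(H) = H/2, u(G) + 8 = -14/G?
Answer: I*√2730013/187 ≈ 8.8357*I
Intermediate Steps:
u(G) = -8 - 14/G
t(H) = H/2 (t(H) = H*(½) = H/2)
V(o) = -1 - o
C(S, n) = -1 - S/2
√(u(6) + (-200/187 - 200/C(-8, -6))) = √((-8 - 14/6) + (-200/187 - 200/(-1 - ½*(-8)))) = √((-8 - 14*⅙) + (-200*1/187 - 200/(-1 + 4))) = √((-8 - 7/3) + (-200/187 - 200/3)) = √(-31/3 + (-200/187 - 200*⅓)) = √(-31/3 + (-200/187 - 200/3)) = √(-31/3 - 38000/561) = √(-14599/187) = I*√2730013/187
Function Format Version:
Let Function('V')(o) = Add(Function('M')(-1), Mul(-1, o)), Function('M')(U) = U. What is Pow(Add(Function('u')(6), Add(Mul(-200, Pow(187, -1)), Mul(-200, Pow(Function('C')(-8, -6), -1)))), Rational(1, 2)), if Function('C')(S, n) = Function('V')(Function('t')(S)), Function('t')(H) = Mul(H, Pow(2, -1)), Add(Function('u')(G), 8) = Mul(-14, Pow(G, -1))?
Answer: Mul(Rational(1, 187), I, Pow(2730013, Rational(1, 2))) ≈ Mul(8.8357, I)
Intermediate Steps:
Function('u')(G) = Add(-8, Mul(-14, Pow(G, -1)))
Function('t')(H) = Mul(Rational(1, 2), H) (Function('t')(H) = Mul(H, Rational(1, 2)) = Mul(Rational(1, 2), H))
Function('V')(o) = Add(-1, Mul(-1, o))
Function('C')(S, n) = Add(-1, Mul(Rational(-1, 2), S)) (Function('C')(S, n) = Add(-1, Mul(-1, Mul(Rational(1, 2), S))) = Add(-1, Mul(Rational(-1, 2), S)))
Pow(Add(Function('u')(6), Add(Mul(-200, Pow(187, -1)), Mul(-200, Pow(Function('C')(-8, -6), -1)))), Rational(1, 2)) = Pow(Add(Add(-8, Mul(-14, Pow(6, -1))), Add(Mul(-200, Pow(187, -1)), Mul(-200, Pow(Add(-1, Mul(Rational(-1, 2), -8)), -1)))), Rational(1, 2)) = Pow(Add(Add(-8, Mul(-14, Rational(1, 6))), Add(Mul(-200, Rational(1, 187)), Mul(-200, Pow(Add(-1, 4), -1)))), Rational(1, 2)) = Pow(Add(Add(-8, Rational(-7, 3)), Add(Rational(-200, 187), Mul(-200, Pow(3, -1)))), Rational(1, 2)) = Pow(Add(Rational(-31, 3), Add(Rational(-200, 187), Mul(-200, Rational(1, 3)))), Rational(1, 2)) = Pow(Add(Rational(-31, 3), Add(Rational(-200, 187), Rational(-200, 3))), Rational(1, 2)) = Pow(Add(Rational(-31, 3), Rational(-38000, 561)), Rational(1, 2)) = Pow(Rational(-14599, 187), Rational(1, 2)) = Mul(Rational(1, 187), I, Pow(2730013, Rational(1, 2)))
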